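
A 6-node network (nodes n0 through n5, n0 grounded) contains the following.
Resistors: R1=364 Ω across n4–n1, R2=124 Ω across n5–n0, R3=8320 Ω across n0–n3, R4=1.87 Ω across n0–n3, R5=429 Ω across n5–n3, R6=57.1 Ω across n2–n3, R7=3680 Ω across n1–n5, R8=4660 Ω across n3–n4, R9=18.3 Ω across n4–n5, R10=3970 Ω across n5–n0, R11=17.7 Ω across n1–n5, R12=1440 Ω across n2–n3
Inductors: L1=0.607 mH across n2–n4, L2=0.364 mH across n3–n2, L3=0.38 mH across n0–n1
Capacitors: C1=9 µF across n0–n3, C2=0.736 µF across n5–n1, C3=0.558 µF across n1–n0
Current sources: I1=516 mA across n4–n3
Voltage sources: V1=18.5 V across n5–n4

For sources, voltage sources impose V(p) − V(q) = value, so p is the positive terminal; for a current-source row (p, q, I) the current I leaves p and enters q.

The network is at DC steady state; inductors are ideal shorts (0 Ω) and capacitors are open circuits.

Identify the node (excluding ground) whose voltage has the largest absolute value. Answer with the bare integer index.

Element admittances at DC:
  Y(R1) = 0.002747 S between n4,n1
  L1: short n2↔n4 (DC inductor)
  Y(C1) = 0.000 S between n0,n3
  Y(R2) = 0.008065 S between n5,n0
  Y(R3) = 0.0001202 S between n0,n3
  I1: injects 0.516 A into n3 (from n4)
  Y(R4) = 0.5348 S between n0,n3
  Y(R5) = 0.002331 S between n5,n3
  Y(C2) = 0.000 S between n5,n1
  Y(C3) = 0.000 S between n1,n0
  Y(R6) = 0.01751 S between n2,n3
  Y(R7) = 0.0002717 S between n1,n5
  L2: short n3↔n2 (DC inductor)
  Y(R8) = 0.0002146 S between n3,n4
  Y(R9) = 0.05464 S between n4,n5
  Y(R10) = 0.0002519 S between n5,n0
  Y(R11) = 0.05650 S between n1,n5
  L3: short n0↔n1 (DC inductor)
  Y(R12) = 0.0006944 S between n2,n3
  V1: constraint V(n5)−V(n4) = 18.5
Assemble and solve the 9×9 MNA system:
  V(n1)=0.000  V(n2)=-1.998  V(n3)=-1.998  V(n4)=-1.998  V(n5)=16.50
  i(L1)=1.628  i(L2)=1.628  i(L3)=-0.9313  i(V1)=-2.128

5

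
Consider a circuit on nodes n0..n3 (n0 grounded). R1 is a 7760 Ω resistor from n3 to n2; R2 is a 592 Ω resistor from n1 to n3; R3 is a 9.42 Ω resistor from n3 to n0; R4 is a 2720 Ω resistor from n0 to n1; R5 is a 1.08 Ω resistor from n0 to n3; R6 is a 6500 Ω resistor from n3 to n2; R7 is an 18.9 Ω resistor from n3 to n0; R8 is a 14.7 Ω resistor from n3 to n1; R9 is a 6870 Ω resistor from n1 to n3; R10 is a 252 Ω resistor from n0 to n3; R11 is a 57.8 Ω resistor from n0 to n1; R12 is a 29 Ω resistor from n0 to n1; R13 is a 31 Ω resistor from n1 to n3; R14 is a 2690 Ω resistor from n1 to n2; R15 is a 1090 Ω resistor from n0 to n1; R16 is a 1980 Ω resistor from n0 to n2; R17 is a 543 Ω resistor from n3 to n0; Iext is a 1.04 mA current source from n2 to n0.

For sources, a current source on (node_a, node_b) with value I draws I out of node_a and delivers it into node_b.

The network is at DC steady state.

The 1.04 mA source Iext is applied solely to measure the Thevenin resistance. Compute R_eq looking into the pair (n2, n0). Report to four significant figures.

Element admittances at DC:
  Y(R1) = 0.0001289 S between n3,n2
  Y(R2) = 0.001689 S between n1,n3
  Y(R3) = 0.1062 S between n3,n0
  Y(R4) = 0.0003676 S between n0,n1
  Y(R5) = 0.9259 S between n0,n3
  Y(R6) = 0.0001538 S between n3,n2
  Y(R7) = 0.05291 S between n3,n0
  Y(R8) = 0.06803 S between n3,n1
  Y(R9) = 0.0001456 S between n1,n3
  Y(R10) = 0.003968 S between n0,n3
  Y(R11) = 0.01730 S between n0,n1
  Y(R12) = 0.03448 S between n0,n1
  Y(R13) = 0.03226 S between n1,n3
  Y(R14) = 0.0003717 S between n1,n2
  Y(R15) = 0.0009174 S between n0,n1
  Y(R16) = 0.0005051 S between n0,n2
  Y(R17) = 0.001842 S between n3,n0
  Iext: injects 0.00104 A into n0 (from n2)
Assemble and solve the 3×3 MNA system:
  V(n1)=-0.002421  V(n2)=-0.8978  V(n3)=-0.0004199

R_eq = 863.3 Ω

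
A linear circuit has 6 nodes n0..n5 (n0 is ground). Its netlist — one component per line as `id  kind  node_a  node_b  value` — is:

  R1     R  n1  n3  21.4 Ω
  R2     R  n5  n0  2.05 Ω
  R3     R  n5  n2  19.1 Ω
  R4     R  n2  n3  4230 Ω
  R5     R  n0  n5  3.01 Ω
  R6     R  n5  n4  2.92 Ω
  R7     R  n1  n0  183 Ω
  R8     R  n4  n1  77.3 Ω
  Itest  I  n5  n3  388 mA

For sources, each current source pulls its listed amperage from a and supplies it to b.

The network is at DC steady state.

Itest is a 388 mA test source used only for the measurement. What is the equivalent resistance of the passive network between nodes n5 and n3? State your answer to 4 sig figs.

R_eq = 75.90 Ω

Element admittances at DC:
  Y(R1) = 0.04673 S between n1,n3
  Y(R2) = 0.4878 S between n5,n0
  Y(R3) = 0.05236 S between n5,n2
  Y(R4) = 0.0002364 S between n2,n3
  Y(R5) = 0.3322 S between n0,n5
  Y(R6) = 0.3425 S between n5,n4
  Y(R7) = 0.005464 S between n1,n0
  Y(R8) = 0.01294 S between n4,n1
  Itest: injects 0.388 A into n3 (from n5)
Assemble and solve the 5×5 MNA system:
  V(n1)=21.15  V(n2)=-0.008588  V(n3)=29.31  V(n4)=0.6342  V(n5)=-0.1410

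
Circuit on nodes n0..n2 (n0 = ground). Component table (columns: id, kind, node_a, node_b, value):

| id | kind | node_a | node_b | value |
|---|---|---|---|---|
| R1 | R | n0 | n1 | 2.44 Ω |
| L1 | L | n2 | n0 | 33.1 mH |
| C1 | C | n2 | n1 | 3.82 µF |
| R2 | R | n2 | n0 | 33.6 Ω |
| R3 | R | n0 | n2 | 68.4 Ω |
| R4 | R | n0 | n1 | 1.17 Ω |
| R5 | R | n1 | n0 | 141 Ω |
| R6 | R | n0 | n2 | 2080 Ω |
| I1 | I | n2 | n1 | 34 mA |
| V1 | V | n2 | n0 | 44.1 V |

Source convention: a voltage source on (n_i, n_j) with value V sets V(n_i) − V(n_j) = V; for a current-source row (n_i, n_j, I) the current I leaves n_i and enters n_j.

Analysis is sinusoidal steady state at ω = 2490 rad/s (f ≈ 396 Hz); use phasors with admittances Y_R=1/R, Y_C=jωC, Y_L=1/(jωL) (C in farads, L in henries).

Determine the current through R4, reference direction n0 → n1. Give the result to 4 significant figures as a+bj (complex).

-0.02496-0.2818j A

Apply KCL at each of the 2 non-ground nodes and solve the resulting linear system.
Node n1: branches {R1, C1, R4, R5, I1} → V_1 = 0.02920+0.3297j
Node n2: branches {L1, C1, R2, R3, R6, I1, V1} → V_2 = 44.10+0.000j
Source currents: i(V1)=-2.016+0.1159j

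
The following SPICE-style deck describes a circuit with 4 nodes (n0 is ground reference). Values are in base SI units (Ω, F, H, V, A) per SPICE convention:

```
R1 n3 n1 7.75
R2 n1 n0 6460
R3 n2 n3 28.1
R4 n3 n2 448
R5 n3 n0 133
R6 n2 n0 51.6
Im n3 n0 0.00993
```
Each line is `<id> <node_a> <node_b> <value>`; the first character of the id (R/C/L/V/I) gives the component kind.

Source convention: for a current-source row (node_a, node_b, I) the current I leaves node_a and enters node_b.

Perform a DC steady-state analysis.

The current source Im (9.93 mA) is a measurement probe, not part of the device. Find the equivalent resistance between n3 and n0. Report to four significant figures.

Element admittances at DC:
  Y(R1) = 0.1290 S between n3,n1
  Y(R2) = 0.0001548 S between n1,n0
  Y(R3) = 0.03559 S between n2,n3
  Y(R4) = 0.002232 S between n3,n2
  Y(R5) = 0.007519 S between n3,n0
  Y(R6) = 0.01938 S between n2,n0
  Im: injects 0.00993 A into n0 (from n3)
Assemble and solve the 3×3 MNA system:
  V(n1)=-0.4841  V(n2)=-0.3205  V(n3)=-0.4847

R_eq = 48.81 Ω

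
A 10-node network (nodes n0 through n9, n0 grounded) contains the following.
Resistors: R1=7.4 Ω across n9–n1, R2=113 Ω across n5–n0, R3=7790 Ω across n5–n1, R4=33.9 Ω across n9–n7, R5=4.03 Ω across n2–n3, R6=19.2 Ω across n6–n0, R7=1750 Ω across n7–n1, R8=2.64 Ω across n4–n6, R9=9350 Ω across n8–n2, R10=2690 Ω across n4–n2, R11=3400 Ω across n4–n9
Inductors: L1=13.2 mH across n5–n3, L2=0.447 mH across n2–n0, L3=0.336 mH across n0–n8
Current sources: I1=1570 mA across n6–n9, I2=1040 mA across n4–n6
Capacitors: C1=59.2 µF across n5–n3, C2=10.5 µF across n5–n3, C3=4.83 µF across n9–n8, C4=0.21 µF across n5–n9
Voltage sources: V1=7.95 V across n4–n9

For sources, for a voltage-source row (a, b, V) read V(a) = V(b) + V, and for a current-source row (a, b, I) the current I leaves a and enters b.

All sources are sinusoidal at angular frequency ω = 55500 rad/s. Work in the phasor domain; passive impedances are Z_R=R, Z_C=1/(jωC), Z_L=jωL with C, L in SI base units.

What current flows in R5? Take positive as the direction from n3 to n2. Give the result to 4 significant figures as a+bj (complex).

MNA unknowns: 9 node voltages V₁..V_9 plus 1 source current (V1)
R1: Y=0.1351+0.000j on G[9,1]
L1: Y=0.000-0.001365j on G[5,3]
R2: Y=0.008850+0.000j on G[5,0]
R3: Y=0.0001284+0.000j on G[5,1]
R4: Y=0.02950+0.000j on G[9,7]
I1: z[6]−=1.57, z[9]+=1.57
R5: Y=0.2481+0.000j on G[2,3]
C1: Y=0.000+3.286j on G[5,3]
L2: Y=0.000-0.04031j on G[2,0]
C2: Y=0.000+0.5827j on G[5,3]
L3: Y=0.000-0.05363j on G[0,8]
C3: Y=0.000+0.2681j on G[9,8]
R6: Y=0.05208+0.000j on G[6,0]
I2: z[4]−=1.04, z[6]+=1.04
R7: Y=0.0005714+0.000j on G[7,1]
R8: Y=0.3788+0.000j on G[4,6]
R9: Y=0.0001070+0.000j on G[8,2]
R10: Y=0.0003717+0.000j on G[4,2]
R11: Y=0.0002941+0.000j on G[4,9]
C4: Y=0.000+0.01166j on G[5,9]
V1: row V4−V9=7.95, i_V1 at 4,9
solve → V1=-2.923-3.090j, V2=1.452+0.6919j, V3=1.562+0.4636j, V4=5.023-3.093j, V5=1.547+0.4566j, V6=3.185-2.719j, V7=-2.927-3.093j, V8=-3.657-3.869j, V9=-2.927-3.093j
aux → i_V1=-1.740+0.1430j

0.02711-0.05664j A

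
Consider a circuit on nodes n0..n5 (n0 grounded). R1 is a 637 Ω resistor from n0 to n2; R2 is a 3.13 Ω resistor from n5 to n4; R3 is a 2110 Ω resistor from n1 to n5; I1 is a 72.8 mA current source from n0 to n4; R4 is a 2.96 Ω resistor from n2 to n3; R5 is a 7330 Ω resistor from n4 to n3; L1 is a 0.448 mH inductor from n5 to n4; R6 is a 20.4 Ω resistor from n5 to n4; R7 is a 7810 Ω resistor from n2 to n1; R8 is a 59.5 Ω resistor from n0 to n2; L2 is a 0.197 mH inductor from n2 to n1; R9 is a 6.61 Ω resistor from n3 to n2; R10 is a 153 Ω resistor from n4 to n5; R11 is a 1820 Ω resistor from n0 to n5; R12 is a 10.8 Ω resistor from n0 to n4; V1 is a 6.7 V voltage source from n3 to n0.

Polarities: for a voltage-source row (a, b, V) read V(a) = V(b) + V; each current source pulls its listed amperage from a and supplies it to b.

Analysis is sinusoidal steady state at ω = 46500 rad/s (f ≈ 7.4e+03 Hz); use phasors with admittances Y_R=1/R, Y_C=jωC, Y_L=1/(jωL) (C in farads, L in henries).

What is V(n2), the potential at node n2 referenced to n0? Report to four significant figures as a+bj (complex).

6.452+2.334e-05j V

MNA unknowns: 5 node voltages V₁..V_5 plus 1 source current (V1)
R1: Y=0.001570+0.000j on G[0,2]
R2: Y=0.3195+0.000j on G[5,4]
R3: Y=0.0004739+0.000j on G[1,5]
I1: z[0]−=0.0728, z[4]+=0.0728
R4: Y=0.3378+0.000j on G[2,3]
R5: Y=0.0001364+0.000j on G[4,3]
L1: Y=0.000-0.04800j on G[5,4]
R6: Y=0.04902+0.000j on G[5,4]
R7: Y=0.0001280+0.000j on G[2,1]
R8: Y=0.01681+0.000j on G[0,2]
L2: Y=0.000-0.1092j on G[2,1]
R9: Y=0.1513+0.000j on G[3,2]
R10: Y=0.006536+0.000j on G[4,5]
R11: Y=0.0005495+0.000j on G[0,5]
R12: Y=0.09259+0.000j on G[0,4]
V1: row V3−V0=6.7, i_V1 at 3,0
solve → V1=6.452-0.02441j, V2=6.452+2.334e-05j, V3=6.700+0.000j, V4=0.8188-0.0001312j, V5=0.8246+0.0005803j
aux → i_V1=-0.1220+1.140e-05j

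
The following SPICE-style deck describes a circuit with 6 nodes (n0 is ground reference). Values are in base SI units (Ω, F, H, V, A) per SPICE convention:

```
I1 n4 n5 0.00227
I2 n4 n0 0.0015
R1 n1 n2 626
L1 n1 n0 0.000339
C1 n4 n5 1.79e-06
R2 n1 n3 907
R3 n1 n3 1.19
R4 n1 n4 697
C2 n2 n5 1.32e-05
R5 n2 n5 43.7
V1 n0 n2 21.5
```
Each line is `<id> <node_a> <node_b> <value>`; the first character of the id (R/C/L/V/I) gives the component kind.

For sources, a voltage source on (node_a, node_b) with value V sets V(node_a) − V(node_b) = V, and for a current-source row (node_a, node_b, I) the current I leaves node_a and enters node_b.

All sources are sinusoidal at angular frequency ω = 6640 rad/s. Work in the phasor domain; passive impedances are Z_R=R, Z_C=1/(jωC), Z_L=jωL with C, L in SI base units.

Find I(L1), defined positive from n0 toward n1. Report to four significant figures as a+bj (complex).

Apply KCL at each of the 5 non-ground nodes and solve the resulting linear system.
Node n1: branches {R1, L1, R2, R3, R4} → V_1 = 0.007171-0.1455j
Node n2: branches {R1, C2, R5, V1} → V_2 = -21.50+0.000j
Node n3: branches {R2, R3} → V_3 = 0.007171-0.1455j
Node n4: branches {I1, I2, C1, R4} → V_4 = -21.10-2.528j
Node n5: branches {I1, C1, C2, R5} → V_5 = -21.38-0.2978j
Source currents: i(V1)=-0.06313-0.003186j

0.06463+0.003186j A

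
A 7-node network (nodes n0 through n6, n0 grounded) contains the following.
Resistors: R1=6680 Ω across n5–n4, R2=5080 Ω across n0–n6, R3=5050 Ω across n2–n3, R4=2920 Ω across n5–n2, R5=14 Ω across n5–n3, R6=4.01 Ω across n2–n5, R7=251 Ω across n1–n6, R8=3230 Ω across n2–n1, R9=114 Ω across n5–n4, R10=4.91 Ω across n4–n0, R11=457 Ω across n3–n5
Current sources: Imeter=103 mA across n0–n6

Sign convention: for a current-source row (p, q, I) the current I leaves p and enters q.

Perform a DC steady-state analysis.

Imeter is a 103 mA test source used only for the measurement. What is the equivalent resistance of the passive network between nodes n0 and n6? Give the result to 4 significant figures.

MNA unknowns: 6 node voltages V₁..V_6
R1: Y=0.0001497 on G[5,4]
R2: Y=0.0001969 on G[0,6]
R3: Y=0.0001980 on G[2,3]
R4: Y=0.0003425 on G[5,2]
R5: Y=0.07143 on G[5,3]
R6: Y=0.2494 on G[2,5]
R7: Y=0.003984 on G[1,6]
R8: Y=0.0003096 on G[2,1]
R9: Y=0.008772 on G[5,4]
R10: Y=0.2037 on G[4,0]
R11: Y=0.002188 on G[3,5]
Imeter: z[0]−=0.103, z[6]+=0.103
solve → V1=202.0, V2=7.292, V3=7.052, V4=0.2959, V5=7.051, V6=217.1

R_eq = 2108. Ω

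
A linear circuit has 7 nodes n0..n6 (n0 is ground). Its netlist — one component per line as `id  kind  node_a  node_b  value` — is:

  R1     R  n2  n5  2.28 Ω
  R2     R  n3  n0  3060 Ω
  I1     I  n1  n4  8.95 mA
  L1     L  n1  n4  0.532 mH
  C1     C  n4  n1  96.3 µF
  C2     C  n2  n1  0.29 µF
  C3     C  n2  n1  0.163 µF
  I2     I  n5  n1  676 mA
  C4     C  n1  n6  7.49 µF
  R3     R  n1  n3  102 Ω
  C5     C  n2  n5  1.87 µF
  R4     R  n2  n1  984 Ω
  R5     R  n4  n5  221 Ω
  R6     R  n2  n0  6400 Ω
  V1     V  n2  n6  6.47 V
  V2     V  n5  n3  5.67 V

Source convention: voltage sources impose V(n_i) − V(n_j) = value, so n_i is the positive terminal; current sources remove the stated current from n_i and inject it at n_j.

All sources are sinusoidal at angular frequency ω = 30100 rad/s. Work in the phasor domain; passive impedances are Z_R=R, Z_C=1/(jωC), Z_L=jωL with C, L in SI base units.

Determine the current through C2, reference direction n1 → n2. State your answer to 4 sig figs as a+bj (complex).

Element admittances at ω=30100 rad/s:
  Y(R1) = 0.4386+0.000j S between n2,n5
  Y(R2) = 0.0003268+0.000j S between n3,n0
  I1: injects 0.00895 A into n4 (from n1)
  Y(L1) = 0.000-0.06245j S between n1,n4
  Y(C1) = 0.000+2.899j S between n4,n1
  Y(C2) = 0.000+0.008729j S between n2,n1
  Y(C3) = 0.000+0.004906j S between n2,n1
  I2: injects 0.676 A into n1 (from n5)
  Y(C4) = 0.000+0.2254j S between n1,n6
  Y(R3) = 0.009804+0.000j S between n1,n3
  Y(C5) = 0.000+0.05629j S between n2,n5
  Y(R4) = 0.001016+0.000j S between n2,n1
  Y(R5) = 0.004525+0.000j S between n4,n5
  Y(R6) = 0.0001563+0.000j S between n2,n0
  V1: constraint V(n2)−V(n6) = 6.47
  V2: constraint V(n5)−V(n3) = 5.67
Assemble and solve the 8×8 MNA system:
  V(n1)=-1.030-2.950j  V(n2)=4.880-0.06793j  V(n3)=-2.333+0.03248j  V(n4)=-1.026-2.960j  V(n5)=3.337+0.03248j  V(n6)=-1.590-0.06793j
  i(V1)=-0.6497-0.1263j  i(V2)=-0.01353+0.02925j

0.02515-0.05159j A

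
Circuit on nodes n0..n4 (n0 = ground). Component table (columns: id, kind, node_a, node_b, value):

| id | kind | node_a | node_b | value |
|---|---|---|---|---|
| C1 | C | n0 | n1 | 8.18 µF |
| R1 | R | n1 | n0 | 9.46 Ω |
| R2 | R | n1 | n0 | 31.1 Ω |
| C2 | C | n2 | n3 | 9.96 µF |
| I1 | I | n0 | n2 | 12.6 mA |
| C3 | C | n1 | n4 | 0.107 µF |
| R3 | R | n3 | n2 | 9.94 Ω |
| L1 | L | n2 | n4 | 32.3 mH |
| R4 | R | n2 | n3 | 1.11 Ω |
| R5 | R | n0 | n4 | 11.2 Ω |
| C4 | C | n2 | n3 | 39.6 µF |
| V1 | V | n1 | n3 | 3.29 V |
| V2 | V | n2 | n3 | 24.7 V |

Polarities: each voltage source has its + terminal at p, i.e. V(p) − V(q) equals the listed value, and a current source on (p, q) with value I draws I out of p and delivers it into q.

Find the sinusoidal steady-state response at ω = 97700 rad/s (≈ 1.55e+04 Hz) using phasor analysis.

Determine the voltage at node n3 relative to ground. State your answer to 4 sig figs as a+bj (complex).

Element admittances at ω=97700 rad/s:
  Y(C1) = 0.000+0.7992j S between n0,n1
  Y(R1) = 0.1057+0.000j S between n1,n0
  Y(R2) = 0.03215+0.000j S between n1,n0
  Y(C2) = 0.000+0.9731j S between n2,n3
  I1: injects 0.0126 A into n2 (from n0)
  Y(C3) = 0.000+0.01045j S between n1,n4
  Y(R3) = 0.1006+0.000j S between n3,n2
  Y(L1) = 0.000-0.0003169j S between n2,n4
  Y(R4) = 0.9009+0.000j S between n2,n3
  Y(R5) = 0.08929+0.000j S between n0,n4
  Y(C4) = 0.000+3.869j S between n2,n3
  V1: constraint V(n1)−V(n3) = 3.29
  V2: constraint V(n2)−V(n3) = 24.7
Assemble and solve the 6×6 MNA system:
  V(n1)=0.01080-0.01466j  V(n2)=21.42-0.01466j  V(n3)=-3.279-0.01466j  V(n4)=-0.006737-0.07400j
  i(V1)=-0.01258-0.006790j  i(V2)=-24.72-119.6j

-3.279-0.01466j V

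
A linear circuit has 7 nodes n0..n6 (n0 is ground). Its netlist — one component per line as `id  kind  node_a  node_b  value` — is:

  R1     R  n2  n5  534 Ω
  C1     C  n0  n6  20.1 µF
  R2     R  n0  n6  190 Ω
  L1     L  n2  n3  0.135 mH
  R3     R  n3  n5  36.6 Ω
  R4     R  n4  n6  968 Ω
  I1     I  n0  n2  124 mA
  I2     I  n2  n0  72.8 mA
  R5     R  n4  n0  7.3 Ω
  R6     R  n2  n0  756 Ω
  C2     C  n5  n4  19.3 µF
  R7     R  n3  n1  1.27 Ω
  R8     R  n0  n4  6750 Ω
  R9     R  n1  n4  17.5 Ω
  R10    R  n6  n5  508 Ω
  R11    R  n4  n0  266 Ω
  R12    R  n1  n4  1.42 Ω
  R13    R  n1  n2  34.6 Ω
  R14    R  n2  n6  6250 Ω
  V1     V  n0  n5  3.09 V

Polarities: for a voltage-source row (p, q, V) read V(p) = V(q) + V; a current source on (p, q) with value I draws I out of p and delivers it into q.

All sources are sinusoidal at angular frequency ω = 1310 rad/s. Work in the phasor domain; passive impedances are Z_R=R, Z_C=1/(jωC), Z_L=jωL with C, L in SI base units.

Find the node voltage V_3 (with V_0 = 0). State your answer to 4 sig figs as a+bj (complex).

Apply KCL at each of the 6 non-ground nodes and solve the resulting linear system.
Node n1: branches {R7, R9, R12, R13} → V_1 = -0.3121-0.4008j
Node n2: branches {R1, L1, I1, I2, R6, R13, R14} → V_2 = -0.3470-0.3781j
Node n3: branches {L1, R3, R7} → V_3 = -0.3469-0.3865j
Node n4: branches {R4, R5, C2, R8, R9, R11, R12} → V_4 = -0.2748-0.4163j
Node n5: branches {R1, R3, C2, R10, V1} → V_5 = -3.090+0.000j
Node n6: branches {C1, R2, R4, R10, R14} → V_6 = -0.08769+0.2158j
Source currents: i(V1)=-0.09652-0.06033j

-0.3469-0.3865j V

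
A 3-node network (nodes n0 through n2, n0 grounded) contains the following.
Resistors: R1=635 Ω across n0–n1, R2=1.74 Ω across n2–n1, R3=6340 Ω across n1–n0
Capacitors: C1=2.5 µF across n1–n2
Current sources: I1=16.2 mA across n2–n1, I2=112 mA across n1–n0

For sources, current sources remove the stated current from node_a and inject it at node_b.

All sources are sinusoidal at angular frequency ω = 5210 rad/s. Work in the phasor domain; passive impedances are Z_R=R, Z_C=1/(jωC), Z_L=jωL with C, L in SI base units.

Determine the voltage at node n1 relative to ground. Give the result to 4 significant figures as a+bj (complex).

Element admittances at ω=5210 rad/s:
  Y(R1) = 0.001575+0.000j S between n0,n1
  Y(C1) = 0.000+0.01303j S between n1,n2
  Y(R2) = 0.5747+0.000j S between n2,n1
  Y(R3) = 0.0001577+0.000j S between n1,n0
  I1: injects 0.0162 A into n1 (from n2)
  I2: injects 0.112 A into n0 (from n1)
Assemble and solve the 2×2 MNA system:
  V(n1)=-64.65+0.000j  V(n2)=-64.67+0.0006385j

-64.65+0.000j V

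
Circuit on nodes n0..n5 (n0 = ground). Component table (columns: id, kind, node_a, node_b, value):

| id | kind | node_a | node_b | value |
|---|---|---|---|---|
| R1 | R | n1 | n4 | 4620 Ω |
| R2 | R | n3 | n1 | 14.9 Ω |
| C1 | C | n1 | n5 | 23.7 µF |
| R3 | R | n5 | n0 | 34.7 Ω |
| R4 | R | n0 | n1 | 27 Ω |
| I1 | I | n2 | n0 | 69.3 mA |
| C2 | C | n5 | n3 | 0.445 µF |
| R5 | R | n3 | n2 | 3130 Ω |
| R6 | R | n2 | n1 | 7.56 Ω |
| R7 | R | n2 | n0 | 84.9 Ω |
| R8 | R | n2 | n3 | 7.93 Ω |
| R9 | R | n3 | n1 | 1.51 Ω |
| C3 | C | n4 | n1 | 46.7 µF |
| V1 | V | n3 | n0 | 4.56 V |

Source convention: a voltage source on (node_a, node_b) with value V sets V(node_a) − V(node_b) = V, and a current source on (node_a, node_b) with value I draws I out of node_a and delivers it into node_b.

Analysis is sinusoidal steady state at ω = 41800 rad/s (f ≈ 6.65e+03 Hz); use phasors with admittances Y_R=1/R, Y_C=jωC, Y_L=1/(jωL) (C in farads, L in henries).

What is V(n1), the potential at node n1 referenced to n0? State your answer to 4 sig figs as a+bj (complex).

4.145+0.004909j V

Element admittances at ω=41800 rad/s:
  Y(R1) = 0.0002165+0.000j S between n1,n4
  Y(R2) = 0.06711+0.000j S between n3,n1
  Y(C1) = 0.000+0.9907j S between n1,n5
  Y(R3) = 0.02882+0.000j S between n5,n0
  Y(R4) = 0.03704+0.000j S between n0,n1
  I1: injects 0.0693 A into n0 (from n2)
  Y(C2) = 0.000+0.01860j S between n5,n3
  Y(R5) = 0.0003195+0.000j S between n3,n2
  Y(R6) = 0.1323+0.000j S between n2,n1
  Y(R7) = 0.01178+0.000j S between n2,n0
  Y(R8) = 0.1261+0.000j S between n2,n3
  Y(R9) = 0.6623+0.000j S between n3,n1
  Y(C3) = 0.000+1.952j S between n4,n1
  V1: constraint V(n3)−V(n0) = 4.56
Assemble and solve the 6×6 MNA system:
  V(n1)=4.145+0.004909j  V(n2)=3.902+0.002401j  V(n3)=4.560+0.000j  V(n4)=4.145+0.004909j  V(n5)=4.149+0.1233j
  i(V1)=-0.3883-0.003763j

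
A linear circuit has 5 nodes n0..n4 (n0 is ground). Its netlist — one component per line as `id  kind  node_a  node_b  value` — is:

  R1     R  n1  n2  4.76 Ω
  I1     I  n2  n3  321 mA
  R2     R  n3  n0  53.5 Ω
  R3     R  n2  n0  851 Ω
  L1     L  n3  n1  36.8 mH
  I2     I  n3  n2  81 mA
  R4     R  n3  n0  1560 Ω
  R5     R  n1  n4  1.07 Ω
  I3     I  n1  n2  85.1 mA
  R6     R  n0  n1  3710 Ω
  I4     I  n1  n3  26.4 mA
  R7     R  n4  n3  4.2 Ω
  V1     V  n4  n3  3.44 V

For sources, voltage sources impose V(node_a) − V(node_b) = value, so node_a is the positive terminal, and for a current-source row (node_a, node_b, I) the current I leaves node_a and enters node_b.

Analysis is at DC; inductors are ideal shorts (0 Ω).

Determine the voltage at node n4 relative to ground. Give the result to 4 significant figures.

3.481 V

Element admittances at DC:
  Y(R1) = 0.2101 S between n1,n2
  I1: injects 0.321 A into n3 (from n2)
  Y(R2) = 0.01869 S between n3,n0
  Y(R3) = 0.001175 S between n2,n0
  L1: short n3↔n1 (DC inductor)
  I2: injects 0.081 A into n2 (from n3)
  Y(R4) = 0.0006410 S between n3,n0
  Y(R5) = 0.9346 S between n1,n4
  I3: injects 0.0851 A into n2 (from n1)
  Y(R6) = 0.0002695 S between n0,n1
  I4: injects 0.0264 A into n3 (from n1)
  Y(R7) = 0.2381 S between n4,n3
  V1: constraint V(n4)−V(n3) = 3.44
Assemble and solve the 6×6 MNA system:
  V(n1)=0.04148  V(n2)=-0.6920  V(n3)=0.04148  V(n4)=3.481
  i(L1)=-2.949  i(V1)=-4.034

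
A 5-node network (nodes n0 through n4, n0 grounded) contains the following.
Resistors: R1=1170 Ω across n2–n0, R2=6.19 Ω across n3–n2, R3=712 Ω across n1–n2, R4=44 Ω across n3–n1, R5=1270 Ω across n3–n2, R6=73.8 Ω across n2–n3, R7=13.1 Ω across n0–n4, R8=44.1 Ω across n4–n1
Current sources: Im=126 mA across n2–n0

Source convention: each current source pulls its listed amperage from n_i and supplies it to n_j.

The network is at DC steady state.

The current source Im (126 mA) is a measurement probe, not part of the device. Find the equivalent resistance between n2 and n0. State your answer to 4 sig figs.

Apply KCL at each of the 4 non-ground nodes and solve the resulting linear system.
Node n1: branches {R3, R4, R8} → V_1 = -6.621
Node n2: branches {R1, R2, R3, R5, R6, Im} → V_2 = -12.00
Node n3: branches {R2, R4, R5, R6} → V_3 = -11.38
Node n4: branches {R7, R8} → V_4 = -1.516

R_eq = 95.21 Ω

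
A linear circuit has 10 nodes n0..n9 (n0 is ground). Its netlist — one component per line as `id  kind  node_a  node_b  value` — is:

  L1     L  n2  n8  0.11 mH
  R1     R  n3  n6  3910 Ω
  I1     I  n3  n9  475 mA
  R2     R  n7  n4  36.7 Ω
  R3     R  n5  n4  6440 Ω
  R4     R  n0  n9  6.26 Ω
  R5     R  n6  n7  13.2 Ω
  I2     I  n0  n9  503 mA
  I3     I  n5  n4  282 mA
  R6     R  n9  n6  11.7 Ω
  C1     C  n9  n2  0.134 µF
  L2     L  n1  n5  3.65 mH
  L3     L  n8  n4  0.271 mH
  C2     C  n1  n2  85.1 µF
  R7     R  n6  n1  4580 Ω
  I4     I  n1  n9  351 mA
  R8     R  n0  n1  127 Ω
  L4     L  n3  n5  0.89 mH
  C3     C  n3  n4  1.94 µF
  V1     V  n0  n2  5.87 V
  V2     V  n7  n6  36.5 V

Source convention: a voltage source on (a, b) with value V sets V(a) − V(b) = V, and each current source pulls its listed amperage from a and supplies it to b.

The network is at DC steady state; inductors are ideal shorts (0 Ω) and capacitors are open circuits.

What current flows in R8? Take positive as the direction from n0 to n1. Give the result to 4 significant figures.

MNA unknowns: 9 node voltages V₁..V_9 plus 6 source currents (L1, L2, L3, L4, V1, V2)
L1: row V2−V8=0, i_L1 at 2,8
R1: Y=0.0002558 on G[3,6]
I1: z[3]−=0.475, z[9]+=0.475
R2: Y=0.02725 on G[7,4]
R3: Y=0.0001553 on G[5,4]
R4: Y=0.1597 on G[0,9]
R5: Y=0.07576 on G[6,7]
I2: z[0]−=0.503, z[9]+=0.503
I3: z[5]−=0.282, z[4]+=0.282
R6: Y=0.08547 on G[9,6]
C1: Y=0.000 on G[9,2]
L2: row V1−V5=0, i_L2 at 1,5
L3: row V8−V4=0, i_L3 at 8,4
C2: Y=0.000 on G[1,2]
R7: Y=0.0002183 on G[6,1]
I4: z[1]−=0.351, z[9]+=0.351
R8: Y=0.007874 on G[0,1]
L4: row V3−V5=0, i_L4 at 3,5
C3: Y=0.000 on G[3,4]
V1: row V0−V2=5.87, i_V1 at 0,2
V2: row V7−V6=36.5, i_V2 at 7,6
solve → V1=-130.9, V2=-5.870, V3=-130.9, V4=-5.870, V5=-130.9, V6=-9.033, V7=27.47, V8=-5.870, V9=2.271
aux → i_L1=-1.171, i_L2=0.7064, i_L3=-1.171, i_L4=-0.4438, i_V1=-1.171, i_V2=-3.674

1.031 A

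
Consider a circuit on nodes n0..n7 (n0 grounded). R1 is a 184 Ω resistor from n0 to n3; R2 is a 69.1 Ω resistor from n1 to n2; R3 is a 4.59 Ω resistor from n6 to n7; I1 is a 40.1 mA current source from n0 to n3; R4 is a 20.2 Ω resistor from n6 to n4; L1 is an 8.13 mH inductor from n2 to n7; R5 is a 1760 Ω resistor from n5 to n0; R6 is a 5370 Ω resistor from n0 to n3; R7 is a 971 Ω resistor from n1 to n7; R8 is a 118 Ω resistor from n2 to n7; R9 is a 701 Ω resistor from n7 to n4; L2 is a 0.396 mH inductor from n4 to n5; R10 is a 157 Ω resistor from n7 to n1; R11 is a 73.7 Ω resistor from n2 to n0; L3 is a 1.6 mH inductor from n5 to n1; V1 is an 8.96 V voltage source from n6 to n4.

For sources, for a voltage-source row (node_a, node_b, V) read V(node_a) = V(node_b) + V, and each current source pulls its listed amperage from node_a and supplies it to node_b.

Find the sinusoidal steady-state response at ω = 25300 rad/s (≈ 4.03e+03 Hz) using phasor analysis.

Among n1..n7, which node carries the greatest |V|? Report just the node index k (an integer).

Apply KCL at each of the 7 non-ground nodes and solve the resulting linear system.
Node n1: branches {R2, R7, R10, L3} → V_1 = -1.645+2.110j
Node n2: branches {R2, L1, R8, R11} → V_2 = 0.1610+0.02915j
Node n3: branches {R1, I1, R6} → V_3 = 7.134+0.000j
Node n4: branches {R4, R9, L2, V1} → V_4 = -4.386-1.412j
Node n5: branches {R5, L2, L3} → V_5 = -3.846-0.6960j
Node n6: branches {R3, R4, V1} → V_6 = 4.574-1.412j
Node n7: branches {R3, L1, R7, R8, R9, R10} → V_7 = 4.189-1.166j
Source currents: i(V1)=-0.5273+0.05361j

3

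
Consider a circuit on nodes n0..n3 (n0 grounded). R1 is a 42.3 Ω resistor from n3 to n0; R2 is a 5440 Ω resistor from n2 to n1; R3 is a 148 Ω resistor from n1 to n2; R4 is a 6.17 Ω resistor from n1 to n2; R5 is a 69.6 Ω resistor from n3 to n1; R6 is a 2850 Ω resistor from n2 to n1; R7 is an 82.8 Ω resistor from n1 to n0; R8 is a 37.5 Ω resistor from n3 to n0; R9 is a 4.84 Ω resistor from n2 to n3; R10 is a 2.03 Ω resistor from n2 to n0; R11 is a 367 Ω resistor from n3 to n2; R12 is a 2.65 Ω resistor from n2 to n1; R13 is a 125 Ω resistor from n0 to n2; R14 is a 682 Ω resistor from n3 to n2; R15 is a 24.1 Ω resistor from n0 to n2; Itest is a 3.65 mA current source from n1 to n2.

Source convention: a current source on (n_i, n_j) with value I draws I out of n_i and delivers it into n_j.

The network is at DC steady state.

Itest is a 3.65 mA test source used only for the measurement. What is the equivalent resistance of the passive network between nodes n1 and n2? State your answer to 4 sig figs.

R_eq = 1.748 Ω

MNA unknowns: 3 node voltages V₁..V_3
R1: Y=0.02364 on G[3,0]
R2: Y=0.0001838 on G[2,1]
R3: Y=0.006757 on G[1,2]
R4: Y=0.1621 on G[1,2]
R5: Y=0.01437 on G[3,1]
R6: Y=0.0003509 on G[2,1]
R7: Y=0.01208 on G[1,0]
R8: Y=0.02667 on G[3,0]
R9: Y=0.2066 on G[2,3]
R10: Y=0.4926 on G[2,0]
R11: Y=0.002725 on G[3,2]
R12: Y=0.3774 on G[2,1]
R13: Y=0.008000 on G[0,2]
R14: Y=0.001466 on G[3,2]
R15: Y=0.04149 on G[0,2]
Itest: z[1]−=0.00365, z[2]+=0.00365
solve → V1=-0.006223, V2=0.0001576, V3=-0.0002040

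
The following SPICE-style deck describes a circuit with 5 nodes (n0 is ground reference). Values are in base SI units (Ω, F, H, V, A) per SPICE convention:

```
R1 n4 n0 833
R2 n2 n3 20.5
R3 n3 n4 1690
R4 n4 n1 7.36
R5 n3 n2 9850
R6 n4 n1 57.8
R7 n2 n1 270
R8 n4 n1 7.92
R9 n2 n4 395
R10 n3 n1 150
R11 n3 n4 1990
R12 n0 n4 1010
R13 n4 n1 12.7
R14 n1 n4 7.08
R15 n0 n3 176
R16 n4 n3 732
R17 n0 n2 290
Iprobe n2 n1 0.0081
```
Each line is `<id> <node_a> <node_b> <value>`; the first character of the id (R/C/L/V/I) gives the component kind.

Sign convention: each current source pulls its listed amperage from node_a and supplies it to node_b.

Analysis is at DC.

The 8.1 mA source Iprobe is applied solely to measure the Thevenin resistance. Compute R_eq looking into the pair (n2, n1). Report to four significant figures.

MNA unknowns: 4 node voltages V₁..V_4
R1: Y=0.001200 on G[4,0]
R2: Y=0.04878 on G[2,3]
R3: Y=0.0005917 on G[3,4]
R4: Y=0.1359 on G[4,1]
R5: Y=0.0001015 on G[3,2]
R6: Y=0.01730 on G[4,1]
R7: Y=0.003704 on G[2,1]
R8: Y=0.1263 on G[4,1]
R9: Y=0.002532 on G[2,4]
R10: Y=0.006667 on G[3,1]
R11: Y=0.0005025 on G[3,4]
R12: Y=0.0009901 on G[0,4]
R13: Y=0.07874 on G[4,1]
R14: Y=0.1412 on G[1,4]
R15: Y=0.005682 on G[0,3]
R16: Y=0.001366 on G[4,3]
R17: Y=0.003448 on G[0,2]
Iprobe: z[2]−=0.0081, z[1]+=0.0081
solve → V1=0.3829, V2=-0.1453, V3=-0.05693, V4=0.3764

R_eq = 65.21 Ω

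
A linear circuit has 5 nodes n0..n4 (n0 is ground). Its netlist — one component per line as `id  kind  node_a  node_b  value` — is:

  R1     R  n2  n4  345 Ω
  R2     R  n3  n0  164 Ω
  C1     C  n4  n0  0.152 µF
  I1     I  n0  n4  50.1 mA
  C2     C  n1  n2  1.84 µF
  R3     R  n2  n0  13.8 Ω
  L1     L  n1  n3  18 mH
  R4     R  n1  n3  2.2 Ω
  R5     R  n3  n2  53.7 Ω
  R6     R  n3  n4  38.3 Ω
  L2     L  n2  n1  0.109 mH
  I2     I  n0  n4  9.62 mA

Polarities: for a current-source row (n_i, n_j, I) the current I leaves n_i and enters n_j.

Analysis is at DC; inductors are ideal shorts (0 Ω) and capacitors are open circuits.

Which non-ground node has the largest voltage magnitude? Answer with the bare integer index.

4

Apply KCL at each of the 4 non-ground nodes and solve the resulting linear system.
Node n1: branches {C2, L1, R4, L2} → V_1 = 0.7602
Node n2: branches {R1, C2, R3, R5, L2} → V_2 = 0.7602
Node n3: branches {R2, L1, R4, R5, R6} → V_3 = 0.7602
Node n4: branches {R1, C1, I1, R6, I2} → V_4 = 2.819
Source currents: i(L1)=-0.04912, i(L2)=-0.04912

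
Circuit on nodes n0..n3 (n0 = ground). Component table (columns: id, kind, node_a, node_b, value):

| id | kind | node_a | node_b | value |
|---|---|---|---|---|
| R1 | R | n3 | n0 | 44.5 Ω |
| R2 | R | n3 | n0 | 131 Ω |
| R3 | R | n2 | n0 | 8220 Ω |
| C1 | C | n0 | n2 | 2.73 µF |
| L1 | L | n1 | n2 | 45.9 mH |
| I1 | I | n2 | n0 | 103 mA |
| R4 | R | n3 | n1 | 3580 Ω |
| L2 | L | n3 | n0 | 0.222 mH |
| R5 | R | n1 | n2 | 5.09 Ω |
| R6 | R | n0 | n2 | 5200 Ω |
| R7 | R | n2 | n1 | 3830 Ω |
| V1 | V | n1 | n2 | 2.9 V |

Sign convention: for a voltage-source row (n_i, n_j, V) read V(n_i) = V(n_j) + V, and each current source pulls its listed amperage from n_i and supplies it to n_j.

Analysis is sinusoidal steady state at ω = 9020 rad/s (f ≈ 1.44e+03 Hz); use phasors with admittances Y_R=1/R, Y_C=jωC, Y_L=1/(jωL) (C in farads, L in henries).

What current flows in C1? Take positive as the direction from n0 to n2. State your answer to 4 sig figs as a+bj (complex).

MNA unknowns: 3 node voltages V₁..V_3 plus 1 source current (V1)
R1: Y=0.02247+0.000j on G[3,0]
R2: Y=0.007634+0.000j on G[3,0]
R3: Y=0.0001217+0.000j on G[2,0]
C1: Y=0.000+0.02462j on G[0,2]
L1: Y=0.000-0.002415j on G[1,2]
I1: z[2]−=0.103, z[0]+=0.103
R4: Y=0.0002793+0.000j on G[3,1]
L2: Y=0.000-0.4994j on G[3,0]
R5: Y=0.1965+0.000j on G[1,2]
R6: Y=0.0001923+0.000j on G[0,2]
R7: Y=0.0002611+0.000j on G[2,1]
V1: row V1−V2=2.9, i_V1 at 1,2
solve → V1=2.799+4.213j, V2=-0.1015+4.213j, V3=-0.002253+0.001702j
aux → i_V1=-0.5713+0.005828j

0.1038+0.002499j A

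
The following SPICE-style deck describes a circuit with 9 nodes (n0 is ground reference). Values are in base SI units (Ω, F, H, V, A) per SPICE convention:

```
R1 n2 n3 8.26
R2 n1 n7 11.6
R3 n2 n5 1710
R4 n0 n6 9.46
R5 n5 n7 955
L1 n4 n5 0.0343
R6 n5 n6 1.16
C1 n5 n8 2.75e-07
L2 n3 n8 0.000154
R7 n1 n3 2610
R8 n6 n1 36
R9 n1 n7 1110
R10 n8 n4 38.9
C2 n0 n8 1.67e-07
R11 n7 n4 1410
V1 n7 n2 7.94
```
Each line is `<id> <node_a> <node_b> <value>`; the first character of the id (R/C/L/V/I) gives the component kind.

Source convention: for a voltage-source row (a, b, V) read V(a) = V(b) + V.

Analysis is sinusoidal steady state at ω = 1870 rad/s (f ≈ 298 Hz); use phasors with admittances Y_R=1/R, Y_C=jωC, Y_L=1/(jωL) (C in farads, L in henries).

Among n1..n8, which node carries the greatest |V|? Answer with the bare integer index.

2

Apply KCL at each of the 8 non-ground nodes and solve the resulting linear system.
Node n1: branches {R2, R7, R8, R9} → V_1 = 1.893-1.208j
Node n2: branches {R1, R3, V1} → V_2 = -5.412-1.595j
Node n3: branches {R1, L2, R7} → V_3 = -4.927-1.885j
Node n4: branches {L1, R10, R11} → V_4 = -2.677-3.402j
Node n5: branches {R3, R5, L1, R6, C1} → V_5 = -0.06737+0.05570j
Node n6: branches {R4, R6, R8} → V_6 = -0.005521+0.01453j
Node n7: branches {R2, R5, R9, R11, V1} → V_7 = 2.528-1.595j
Node n8: branches {C1, L2, R10, C2} → V_8 = -4.917-1.869j
Source currents: i(V1)=-0.06176+0.03415j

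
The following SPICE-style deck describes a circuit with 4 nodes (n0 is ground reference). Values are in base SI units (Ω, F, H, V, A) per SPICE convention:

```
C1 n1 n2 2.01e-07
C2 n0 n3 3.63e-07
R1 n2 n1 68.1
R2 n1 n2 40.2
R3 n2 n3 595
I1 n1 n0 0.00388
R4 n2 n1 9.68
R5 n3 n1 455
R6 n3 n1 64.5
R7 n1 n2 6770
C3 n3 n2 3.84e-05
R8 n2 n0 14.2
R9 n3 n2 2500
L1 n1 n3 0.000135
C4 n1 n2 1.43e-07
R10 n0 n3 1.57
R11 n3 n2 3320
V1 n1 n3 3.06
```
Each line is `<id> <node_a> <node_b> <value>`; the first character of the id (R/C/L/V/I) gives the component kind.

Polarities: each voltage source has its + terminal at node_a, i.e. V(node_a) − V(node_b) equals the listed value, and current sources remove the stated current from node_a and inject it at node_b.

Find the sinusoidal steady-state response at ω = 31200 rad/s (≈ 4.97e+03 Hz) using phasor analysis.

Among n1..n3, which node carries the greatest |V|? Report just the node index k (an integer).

1

Element admittances at ω=31200 rad/s:
  Y(C1) = 0.000+0.006271j S between n1,n2
  Y(C2) = 0.000+0.01133j S between n0,n3
  Y(R1) = 0.01468+0.000j S between n2,n1
  Y(R2) = 0.02488+0.000j S between n1,n2
  Y(R3) = 0.001681+0.000j S between n2,n3
  I1: injects 0.00388 A into n0 (from n1)
  Y(R4) = 0.1033+0.000j S between n2,n1
  Y(R5) = 0.002198+0.000j S between n3,n1
  Y(R6) = 0.01550+0.000j S between n3,n1
  Y(R7) = 0.0001477+0.000j S between n1,n2
  Y(C3) = 0.000+1.198j S between n3,n2
  Y(R8) = 0.07042+0.000j S between n2,n0
  Y(R9) = 0.0004000+0.000j S between n3,n2
  Y(L1) = 0.000-0.2374j S between n1,n3
  Y(C4) = 0.000+0.004462j S between n1,n2
  Y(R10) = 0.6369+0.000j S between n0,n3
  Y(R11) = 0.0003012+0.000j S between n3,n2
  V1: constraint V(n1)−V(n3) = 3.06
Assemble and solve the 4×4 MNA system:
  V(n1)=3.046+0.03479j  V(n2)=0.07354-0.3125j  V(n3)=-0.01360+0.03479j
  i(V1)=-0.4795+0.6449j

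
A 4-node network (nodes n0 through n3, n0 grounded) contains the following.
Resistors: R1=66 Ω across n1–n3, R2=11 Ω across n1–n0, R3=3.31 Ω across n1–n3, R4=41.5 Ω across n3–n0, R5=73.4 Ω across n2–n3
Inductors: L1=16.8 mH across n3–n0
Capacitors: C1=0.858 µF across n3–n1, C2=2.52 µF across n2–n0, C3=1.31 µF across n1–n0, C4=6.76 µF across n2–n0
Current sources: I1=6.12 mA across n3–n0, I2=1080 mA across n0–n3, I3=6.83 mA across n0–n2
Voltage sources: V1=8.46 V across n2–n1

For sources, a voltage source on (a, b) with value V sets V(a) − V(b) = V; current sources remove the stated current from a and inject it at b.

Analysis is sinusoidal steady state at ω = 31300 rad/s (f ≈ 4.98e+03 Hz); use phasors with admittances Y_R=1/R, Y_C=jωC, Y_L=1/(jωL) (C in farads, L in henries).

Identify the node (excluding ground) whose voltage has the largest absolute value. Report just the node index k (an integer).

1

MNA unknowns: 3 node voltages V₁..V_3 plus 1 source current (V1)
R1: Y=0.01515+0.000j on G[1,3]
L1: Y=0.000-0.001902j on G[3,0]
R2: Y=0.09091+0.000j on G[1,0]
R3: Y=0.3021+0.000j on G[1,3]
C1: Y=0.000+0.02686j on G[3,1]
C2: Y=0.000+0.07888j on G[2,0]
R4: Y=0.02410+0.000j on G[3,0]
C3: Y=0.000+0.04100j on G[1,0]
I1: z[3]−=0.00612, z[0]+=0.00612
I2: z[0]−=1.08, z[3]+=1.08
C4: Y=0.000+0.2116j on G[2,0]
R5: Y=0.01362+0.000j on G[2,3]
I3: z[0]−=0.00683, z[2]+=0.00683
V1: row V2−V1=8.46, i_V1 at 2,1
solve → V1=-5.696-4.991j, V2=2.764-4.991j, V3=-1.930-4.948j
aux → i_V1=-1.507-0.8023j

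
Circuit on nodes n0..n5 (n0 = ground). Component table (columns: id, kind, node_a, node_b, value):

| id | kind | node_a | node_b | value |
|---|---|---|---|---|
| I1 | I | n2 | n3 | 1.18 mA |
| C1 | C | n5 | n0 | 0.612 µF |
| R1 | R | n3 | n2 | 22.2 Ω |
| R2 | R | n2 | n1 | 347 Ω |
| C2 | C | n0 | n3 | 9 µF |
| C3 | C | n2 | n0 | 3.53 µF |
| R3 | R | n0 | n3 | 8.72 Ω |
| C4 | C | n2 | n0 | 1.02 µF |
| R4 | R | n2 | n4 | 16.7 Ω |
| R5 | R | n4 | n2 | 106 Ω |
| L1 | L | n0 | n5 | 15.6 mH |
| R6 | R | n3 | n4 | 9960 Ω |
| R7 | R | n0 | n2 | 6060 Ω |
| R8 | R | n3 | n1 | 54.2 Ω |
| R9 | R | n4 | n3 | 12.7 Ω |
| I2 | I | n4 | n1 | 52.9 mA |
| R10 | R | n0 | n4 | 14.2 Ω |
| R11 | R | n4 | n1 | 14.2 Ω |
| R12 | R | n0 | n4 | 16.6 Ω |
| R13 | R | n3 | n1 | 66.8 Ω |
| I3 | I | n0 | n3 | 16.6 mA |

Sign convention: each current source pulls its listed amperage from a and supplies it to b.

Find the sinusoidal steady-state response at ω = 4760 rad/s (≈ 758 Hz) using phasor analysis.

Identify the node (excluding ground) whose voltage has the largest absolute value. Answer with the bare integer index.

Apply KCL at each of the 5 non-ground nodes and solve the resulting linear system.
Node n1: branches {R2, R8, I2, R11, R13} → V_1 = 0.5345-0.02480j
Node n2: branches {I1, R1, R2, C3, C4, R4, R5, R7} → V_2 = 0.04408-0.03374j
Node n3: branches {I1, R1, C2, R3, R6, R8, R9, R13, I3} → V_3 = 0.1313-0.03500j
Node n4: branches {R4, R5, R6, R9, I2, R10, R11, R12} → V_4 = -0.005310-0.01960j
Node n5: branches {C1, L1} → V_5 = 0.000+0.000j

1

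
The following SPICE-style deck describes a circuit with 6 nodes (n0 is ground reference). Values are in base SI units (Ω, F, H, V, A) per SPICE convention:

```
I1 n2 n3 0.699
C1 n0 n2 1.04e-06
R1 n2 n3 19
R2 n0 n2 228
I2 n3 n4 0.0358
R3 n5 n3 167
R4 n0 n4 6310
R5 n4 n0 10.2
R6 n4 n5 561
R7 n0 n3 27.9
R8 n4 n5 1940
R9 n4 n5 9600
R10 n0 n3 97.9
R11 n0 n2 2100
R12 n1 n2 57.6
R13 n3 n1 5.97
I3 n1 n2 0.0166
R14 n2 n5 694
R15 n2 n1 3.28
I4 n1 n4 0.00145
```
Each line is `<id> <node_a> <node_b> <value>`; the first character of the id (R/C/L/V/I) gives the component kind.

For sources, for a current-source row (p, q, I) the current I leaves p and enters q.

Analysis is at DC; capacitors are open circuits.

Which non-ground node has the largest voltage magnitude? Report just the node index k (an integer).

MNA unknowns: 5 node voltages V₁..V_5
I1: z[2]−=0.699, z[3]+=0.699
C1: Y=0.000 on G[0,2]
R1: Y=0.05263 on G[2,3]
R2: Y=0.004386 on G[0,2]
I2: z[3]−=0.0358, z[4]+=0.0358
R3: Y=0.005988 on G[5,3]
R4: Y=0.0001585 on G[0,4]
R5: Y=0.09804 on G[4,0]
R6: Y=0.001783 on G[4,5]
R7: Y=0.03584 on G[0,3]
R8: Y=0.0005155 on G[4,5]
R9: Y=0.0001042 on G[4,5]
R10: Y=0.01021 on G[0,3]
R11: Y=0.0004762 on G[0,2]
R12: Y=0.01736 on G[1,2]
R13: Y=0.1675 on G[3,1]
I3: z[1]−=0.0166, z[2]+=0.0166
R14: Y=0.001441 on G[2,5]
R15: Y=0.3049 on G[2,1]
I4: z[1]−=0.00145, z[4]+=0.00145
solve → V1=-3.023, V2=-4.389, V3=-0.2888, V4=0.3528, V5=-0.7330

2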